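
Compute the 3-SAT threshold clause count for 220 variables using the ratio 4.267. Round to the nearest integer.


The 3-SAT phase transition occurs at approximately 4.267 clauses per variable.
m = 4.267 * 220 = 938.74.
Rounded to nearest integer: 939.

939


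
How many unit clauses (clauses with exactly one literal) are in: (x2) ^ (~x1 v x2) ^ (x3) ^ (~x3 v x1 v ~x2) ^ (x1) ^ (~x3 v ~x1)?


A unit clause contains exactly one literal.
Unit clauses found: (x2), (x3), (x1).
Count = 3.

3


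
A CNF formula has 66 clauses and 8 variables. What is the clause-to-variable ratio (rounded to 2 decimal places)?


Clause-to-variable ratio = clauses / variables.
66 / 8 = 8.25.

8.25


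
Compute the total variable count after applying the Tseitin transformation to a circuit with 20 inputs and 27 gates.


The Tseitin transformation introduces one auxiliary variable per gate.
Total variables = inputs + gates = 20 + 27 = 47.

47


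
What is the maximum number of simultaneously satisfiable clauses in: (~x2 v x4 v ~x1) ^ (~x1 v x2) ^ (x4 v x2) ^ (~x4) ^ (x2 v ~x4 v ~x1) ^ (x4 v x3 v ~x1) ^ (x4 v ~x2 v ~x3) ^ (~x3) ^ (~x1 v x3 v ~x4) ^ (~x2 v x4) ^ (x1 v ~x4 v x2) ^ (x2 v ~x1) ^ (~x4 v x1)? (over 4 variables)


Enumerate all 16 truth assignments.
For each, count how many of the 13 clauses are satisfied.
The formula is not fully satisfiable, so the maximum is below 13.
Maximum simultaneously satisfiable clauses = 12.

12


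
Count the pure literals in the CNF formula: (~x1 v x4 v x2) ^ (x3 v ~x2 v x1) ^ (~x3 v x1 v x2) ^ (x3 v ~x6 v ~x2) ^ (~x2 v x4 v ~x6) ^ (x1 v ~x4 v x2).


A pure literal appears in only one polarity across all clauses.
Pure literals: x6 (negative only).
Count = 1.

1


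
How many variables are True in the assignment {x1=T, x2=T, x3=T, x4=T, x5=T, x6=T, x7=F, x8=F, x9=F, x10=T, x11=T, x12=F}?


The weight is the number of variables assigned True.
True variables: x1, x2, x3, x4, x5, x6, x10, x11.
Weight = 8.

8


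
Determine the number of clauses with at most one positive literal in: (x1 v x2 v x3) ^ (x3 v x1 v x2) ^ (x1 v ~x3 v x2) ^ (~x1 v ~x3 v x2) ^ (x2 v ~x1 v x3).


A Horn clause has at most one positive literal.
Clause 1: 3 positive lit(s) -> not Horn
Clause 2: 3 positive lit(s) -> not Horn
Clause 3: 2 positive lit(s) -> not Horn
Clause 4: 1 positive lit(s) -> Horn
Clause 5: 2 positive lit(s) -> not Horn
Total Horn clauses = 1.

1


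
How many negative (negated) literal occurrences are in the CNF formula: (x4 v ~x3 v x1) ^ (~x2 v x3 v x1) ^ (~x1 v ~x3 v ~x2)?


Scan each clause for negated literals.
Clause 1: 1 negative; Clause 2: 1 negative; Clause 3: 3 negative.
Total negative literal occurrences = 5.

5


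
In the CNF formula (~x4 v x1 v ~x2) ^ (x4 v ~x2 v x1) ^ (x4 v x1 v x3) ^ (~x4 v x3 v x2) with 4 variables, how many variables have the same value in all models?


Find all satisfying assignments: 9 model(s).
Check which variables have the same value in every model.
No variable is fixed across all models.
Backbone size = 0.

0


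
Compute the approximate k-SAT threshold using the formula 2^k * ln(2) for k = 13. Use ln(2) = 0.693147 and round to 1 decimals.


Using the asymptotic formula: threshold ~ 2^k * ln(2).
2^13 = 8192.
8192 * 0.693147 = 5678.3.

5678.3


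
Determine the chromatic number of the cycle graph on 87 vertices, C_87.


An odd cycle cannot be 2-colored: alternating two colors around the cycle returns to the start with a conflict.
Since 87 is odd, three colors are required (and three suffice).
Chromatic number = 3.

3


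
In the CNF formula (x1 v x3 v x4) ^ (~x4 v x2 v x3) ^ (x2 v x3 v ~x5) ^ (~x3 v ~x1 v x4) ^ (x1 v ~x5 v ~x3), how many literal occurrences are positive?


Scan each clause for unnegated literals.
Clause 1: 3 positive; Clause 2: 2 positive; Clause 3: 2 positive; Clause 4: 1 positive; Clause 5: 1 positive.
Total positive literal occurrences = 9.

9


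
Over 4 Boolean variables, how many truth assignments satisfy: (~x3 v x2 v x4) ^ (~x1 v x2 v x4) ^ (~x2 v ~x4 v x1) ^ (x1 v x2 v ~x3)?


Enumerate all 16 truth assignments over 4 variables.
Test each against every clause.
Satisfying assignments found: 10.

10


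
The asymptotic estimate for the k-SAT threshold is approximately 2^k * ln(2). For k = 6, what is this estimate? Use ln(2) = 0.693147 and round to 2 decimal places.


Using the asymptotic formula: threshold ~ 2^k * ln(2).
2^6 = 64.
64 * 0.693147 = 44.36.

44.36


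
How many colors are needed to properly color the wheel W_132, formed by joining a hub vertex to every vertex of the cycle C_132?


W_132 consists of the cycle C_132 together with a hub vertex adjacent to every cycle vertex.
The cycle C_132 needs 2 colors (even cycle -> 2).
The hub is adjacent to every cycle vertex, so it must receive a new color distinct from all of them.
Chromatic number = 2 + 1 = 3.

3


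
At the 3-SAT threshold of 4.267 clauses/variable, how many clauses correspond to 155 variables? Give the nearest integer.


The 3-SAT phase transition occurs at approximately 4.267 clauses per variable.
m = 4.267 * 155 = 661.385.
Rounded to nearest integer: 661.

661


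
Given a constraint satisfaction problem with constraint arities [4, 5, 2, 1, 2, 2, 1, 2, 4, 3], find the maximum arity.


The arities are: 4, 5, 2, 1, 2, 2, 1, 2, 4, 3.
Scan for the maximum value.
Maximum arity = 5.

5


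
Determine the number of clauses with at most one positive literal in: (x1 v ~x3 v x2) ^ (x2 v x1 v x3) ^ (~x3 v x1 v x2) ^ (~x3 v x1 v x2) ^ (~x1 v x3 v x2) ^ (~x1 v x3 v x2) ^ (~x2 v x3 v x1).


A Horn clause has at most one positive literal.
Clause 1: 2 positive lit(s) -> not Horn
Clause 2: 3 positive lit(s) -> not Horn
Clause 3: 2 positive lit(s) -> not Horn
Clause 4: 2 positive lit(s) -> not Horn
Clause 5: 2 positive lit(s) -> not Horn
Clause 6: 2 positive lit(s) -> not Horn
Clause 7: 2 positive lit(s) -> not Horn
Total Horn clauses = 0.

0


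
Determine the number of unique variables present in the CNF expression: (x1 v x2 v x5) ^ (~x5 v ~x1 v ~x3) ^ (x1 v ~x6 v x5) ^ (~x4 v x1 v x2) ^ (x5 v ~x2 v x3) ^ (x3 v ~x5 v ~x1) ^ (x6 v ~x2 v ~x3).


Identify each distinct variable in the formula.
Variables found: x1, x2, x3, x4, x5, x6.
Total distinct variables = 6.

6


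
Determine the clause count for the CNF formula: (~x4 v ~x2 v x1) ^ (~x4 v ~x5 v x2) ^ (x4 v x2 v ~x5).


Each group enclosed in parentheses joined by ^ is one clause.
Counting the conjuncts: 3 clauses.

3


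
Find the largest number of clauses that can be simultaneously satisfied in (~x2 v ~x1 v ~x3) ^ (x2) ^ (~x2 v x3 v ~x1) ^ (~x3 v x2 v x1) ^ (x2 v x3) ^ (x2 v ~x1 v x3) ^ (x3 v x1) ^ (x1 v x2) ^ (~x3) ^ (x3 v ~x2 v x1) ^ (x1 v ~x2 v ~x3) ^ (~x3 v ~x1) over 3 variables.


Enumerate all 8 truth assignments.
For each, count how many of the 12 clauses are satisfied.
The formula is not fully satisfiable, so the maximum is below 12.
Maximum simultaneously satisfiable clauses = 11.

11


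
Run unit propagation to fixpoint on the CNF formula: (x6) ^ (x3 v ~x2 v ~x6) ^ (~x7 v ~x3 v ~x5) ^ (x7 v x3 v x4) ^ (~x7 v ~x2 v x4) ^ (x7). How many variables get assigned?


Unit propagation repeatedly assigns the literal in any unit clause, then simplifies.
Assignments in order: x6 = T, x7 = T.
No further unit clauses remain.
Total variables assigned = 2.

2


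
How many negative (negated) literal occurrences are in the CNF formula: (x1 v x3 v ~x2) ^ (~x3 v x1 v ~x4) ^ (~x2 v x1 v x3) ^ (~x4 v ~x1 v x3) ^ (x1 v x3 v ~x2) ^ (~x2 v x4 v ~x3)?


Scan each clause for negated literals.
Clause 1: 1 negative; Clause 2: 2 negative; Clause 3: 1 negative; Clause 4: 2 negative; Clause 5: 1 negative; Clause 6: 2 negative.
Total negative literal occurrences = 9.

9


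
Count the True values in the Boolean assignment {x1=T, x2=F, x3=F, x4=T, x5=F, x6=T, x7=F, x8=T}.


The weight is the number of variables assigned True.
True variables: x1, x4, x6, x8.
Weight = 4.

4


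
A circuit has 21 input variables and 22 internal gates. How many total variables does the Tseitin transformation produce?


The Tseitin transformation introduces one auxiliary variable per gate.
Total variables = inputs + gates = 21 + 22 = 43.

43


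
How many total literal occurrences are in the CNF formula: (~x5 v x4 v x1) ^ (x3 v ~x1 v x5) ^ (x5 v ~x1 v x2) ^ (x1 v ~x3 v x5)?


Clause lengths: 3, 3, 3, 3.
Sum = 3 + 3 + 3 + 3 = 12.

12


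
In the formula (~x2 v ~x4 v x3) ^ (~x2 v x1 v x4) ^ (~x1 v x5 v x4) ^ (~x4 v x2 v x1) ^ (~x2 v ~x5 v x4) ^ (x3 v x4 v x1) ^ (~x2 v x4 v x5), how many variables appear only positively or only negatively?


A pure literal appears in only one polarity across all clauses.
Pure literals: x3 (positive only).
Count = 1.

1


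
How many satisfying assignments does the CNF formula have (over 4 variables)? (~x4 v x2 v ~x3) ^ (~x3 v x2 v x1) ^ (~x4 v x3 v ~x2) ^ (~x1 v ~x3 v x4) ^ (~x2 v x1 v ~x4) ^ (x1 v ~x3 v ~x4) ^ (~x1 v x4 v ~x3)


Enumerate all 16 truth assignments over 4 variables.
Test each against every clause.
Satisfying assignments found: 8.

8


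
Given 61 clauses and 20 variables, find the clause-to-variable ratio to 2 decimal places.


Clause-to-variable ratio = clauses / variables.
61 / 20 = 3.05.

3.05


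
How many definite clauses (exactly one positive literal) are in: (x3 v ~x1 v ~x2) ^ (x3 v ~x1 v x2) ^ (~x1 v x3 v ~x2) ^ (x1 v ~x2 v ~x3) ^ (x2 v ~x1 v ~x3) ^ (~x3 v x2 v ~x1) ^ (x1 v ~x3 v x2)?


A definite clause has exactly one positive literal.
Clause 1: 1 positive -> definite
Clause 2: 2 positive -> not definite
Clause 3: 1 positive -> definite
Clause 4: 1 positive -> definite
Clause 5: 1 positive -> definite
Clause 6: 1 positive -> definite
Clause 7: 2 positive -> not definite
Definite clause count = 5.

5


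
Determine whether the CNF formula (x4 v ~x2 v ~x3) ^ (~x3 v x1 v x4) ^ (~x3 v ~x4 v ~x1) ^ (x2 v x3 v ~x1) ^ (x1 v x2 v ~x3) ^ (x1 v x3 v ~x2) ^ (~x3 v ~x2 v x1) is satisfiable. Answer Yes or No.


Check all 16 possible truth assignments.
Number of satisfying assignments found: 5.
The formula is satisfiable.

Yes


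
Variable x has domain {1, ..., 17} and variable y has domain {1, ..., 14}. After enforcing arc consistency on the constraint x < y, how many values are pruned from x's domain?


For the constraint x < y, x needs a supporting value in y's domain.
x can be at most 13 (one less than y's maximum).
Valid x values from domain: 13 out of 17.
Pruned = 17 - 13 = 4.

4


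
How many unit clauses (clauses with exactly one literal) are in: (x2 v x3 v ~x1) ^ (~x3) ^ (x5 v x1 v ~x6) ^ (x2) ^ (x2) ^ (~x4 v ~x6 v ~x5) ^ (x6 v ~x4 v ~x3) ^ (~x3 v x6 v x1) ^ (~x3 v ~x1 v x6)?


A unit clause contains exactly one literal.
Unit clauses found: (~x3), (x2), (x2).
Count = 3.

3


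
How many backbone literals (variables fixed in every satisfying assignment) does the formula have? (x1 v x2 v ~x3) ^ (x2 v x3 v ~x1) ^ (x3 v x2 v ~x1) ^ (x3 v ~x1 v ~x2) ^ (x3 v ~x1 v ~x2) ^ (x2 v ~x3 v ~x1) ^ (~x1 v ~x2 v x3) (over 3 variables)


Find all satisfying assignments: 4 model(s).
Check which variables have the same value in every model.
No variable is fixed across all models.
Backbone size = 0.

0


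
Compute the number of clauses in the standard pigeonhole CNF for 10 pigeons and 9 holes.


The PHP encoding has two parts:
1) At-least-one-hole clauses: 10 (one per pigeon, each with 9 literals).
2) At-most-one-pigeon-per-hole clauses: 9 holes * C(10,2) = 9 * 45 = 405.
Total clauses = 10 + 405 = 415.

415


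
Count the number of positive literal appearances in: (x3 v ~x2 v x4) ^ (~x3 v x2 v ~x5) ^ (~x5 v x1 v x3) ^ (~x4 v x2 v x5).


Scan each clause for unnegated literals.
Clause 1: 2 positive; Clause 2: 1 positive; Clause 3: 2 positive; Clause 4: 2 positive.
Total positive literal occurrences = 7.

7


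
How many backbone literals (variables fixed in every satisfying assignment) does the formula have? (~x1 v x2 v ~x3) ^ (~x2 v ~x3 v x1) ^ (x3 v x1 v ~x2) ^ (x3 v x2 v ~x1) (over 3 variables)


Find all satisfying assignments: 4 model(s).
Check which variables have the same value in every model.
No variable is fixed across all models.
Backbone size = 0.

0


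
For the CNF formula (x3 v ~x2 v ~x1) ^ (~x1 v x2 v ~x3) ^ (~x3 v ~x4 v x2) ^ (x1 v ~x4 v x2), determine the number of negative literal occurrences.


Scan each clause for negated literals.
Clause 1: 2 negative; Clause 2: 2 negative; Clause 3: 2 negative; Clause 4: 1 negative.
Total negative literal occurrences = 7.

7


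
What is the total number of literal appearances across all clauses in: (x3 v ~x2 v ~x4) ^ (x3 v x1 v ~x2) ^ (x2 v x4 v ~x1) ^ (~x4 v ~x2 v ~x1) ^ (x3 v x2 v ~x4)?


Clause lengths: 3, 3, 3, 3, 3.
Sum = 3 + 3 + 3 + 3 + 3 = 15.

15


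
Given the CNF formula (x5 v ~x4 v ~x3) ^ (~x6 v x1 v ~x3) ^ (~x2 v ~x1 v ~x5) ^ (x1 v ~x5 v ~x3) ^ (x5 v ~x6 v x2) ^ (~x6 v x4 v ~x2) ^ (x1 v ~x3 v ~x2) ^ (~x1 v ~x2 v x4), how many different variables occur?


Identify each distinct variable in the formula.
Variables found: x1, x2, x3, x4, x5, x6.
Total distinct variables = 6.

6


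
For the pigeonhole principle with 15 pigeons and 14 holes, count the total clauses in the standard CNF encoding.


The PHP encoding has two parts:
1) At-least-one-hole clauses: 15 (one per pigeon, each with 14 literals).
2) At-most-one-pigeon-per-hole clauses: 14 holes * C(15,2) = 14 * 105 = 1470.
Total clauses = 15 + 1470 = 1485.

1485


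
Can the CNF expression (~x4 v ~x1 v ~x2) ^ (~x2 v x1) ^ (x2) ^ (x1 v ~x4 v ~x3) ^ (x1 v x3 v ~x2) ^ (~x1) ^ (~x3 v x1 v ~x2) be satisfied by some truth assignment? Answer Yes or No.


Check all 16 possible truth assignments.
Number of satisfying assignments found: 0.
The formula is unsatisfiable.

No


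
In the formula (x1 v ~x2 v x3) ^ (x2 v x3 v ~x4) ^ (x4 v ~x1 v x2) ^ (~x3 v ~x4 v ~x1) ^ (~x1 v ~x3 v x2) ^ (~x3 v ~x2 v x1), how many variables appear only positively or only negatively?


A pure literal appears in only one polarity across all clauses.
No pure literals found.
Count = 0.

0


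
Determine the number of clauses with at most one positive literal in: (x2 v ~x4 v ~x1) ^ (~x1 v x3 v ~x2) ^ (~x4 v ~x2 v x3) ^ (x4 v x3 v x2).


A Horn clause has at most one positive literal.
Clause 1: 1 positive lit(s) -> Horn
Clause 2: 1 positive lit(s) -> Horn
Clause 3: 1 positive lit(s) -> Horn
Clause 4: 3 positive lit(s) -> not Horn
Total Horn clauses = 3.

3


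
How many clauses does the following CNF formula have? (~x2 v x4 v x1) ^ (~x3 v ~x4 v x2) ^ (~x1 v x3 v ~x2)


Each group enclosed in parentheses joined by ^ is one clause.
Counting the conjuncts: 3 clauses.

3


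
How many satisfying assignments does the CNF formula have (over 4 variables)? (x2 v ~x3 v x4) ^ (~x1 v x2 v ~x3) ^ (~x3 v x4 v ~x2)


Enumerate all 16 truth assignments over 4 variables.
Test each against every clause.
Satisfying assignments found: 11.

11


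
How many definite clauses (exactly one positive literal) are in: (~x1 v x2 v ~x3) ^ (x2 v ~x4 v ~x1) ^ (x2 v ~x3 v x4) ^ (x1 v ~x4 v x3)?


A definite clause has exactly one positive literal.
Clause 1: 1 positive -> definite
Clause 2: 1 positive -> definite
Clause 3: 2 positive -> not definite
Clause 4: 2 positive -> not definite
Definite clause count = 2.

2


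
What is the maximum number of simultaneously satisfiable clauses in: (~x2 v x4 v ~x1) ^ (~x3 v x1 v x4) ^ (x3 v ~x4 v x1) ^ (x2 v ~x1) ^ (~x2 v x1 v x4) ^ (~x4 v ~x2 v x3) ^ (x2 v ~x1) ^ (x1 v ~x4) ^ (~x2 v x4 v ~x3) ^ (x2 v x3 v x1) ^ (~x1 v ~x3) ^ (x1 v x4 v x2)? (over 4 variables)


Enumerate all 16 truth assignments.
For each, count how many of the 12 clauses are satisfied.
The formula is not fully satisfiable, so the maximum is below 12.
Maximum simultaneously satisfiable clauses = 11.

11


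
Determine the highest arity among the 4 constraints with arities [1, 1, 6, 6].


The arities are: 1, 1, 6, 6.
Scan for the maximum value.
Maximum arity = 6.

6


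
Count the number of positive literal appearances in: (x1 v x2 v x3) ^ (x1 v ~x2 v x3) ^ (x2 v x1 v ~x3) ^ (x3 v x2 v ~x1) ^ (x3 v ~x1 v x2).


Scan each clause for unnegated literals.
Clause 1: 3 positive; Clause 2: 2 positive; Clause 3: 2 positive; Clause 4: 2 positive; Clause 5: 2 positive.
Total positive literal occurrences = 11.

11


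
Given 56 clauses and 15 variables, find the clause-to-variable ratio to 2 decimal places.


Clause-to-variable ratio = clauses / variables.
56 / 15 = 3.73.

3.73


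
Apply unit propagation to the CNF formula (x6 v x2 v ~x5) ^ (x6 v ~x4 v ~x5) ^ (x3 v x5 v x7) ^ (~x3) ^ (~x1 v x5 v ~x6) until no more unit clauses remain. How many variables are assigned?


Unit propagation repeatedly assigns the literal in any unit clause, then simplifies.
Assignments in order: x3 = F.
No further unit clauses remain.
Total variables assigned = 1.

1


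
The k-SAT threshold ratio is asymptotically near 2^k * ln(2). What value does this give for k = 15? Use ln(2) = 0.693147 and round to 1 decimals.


Using the asymptotic formula: threshold ~ 2^k * ln(2).
2^15 = 32768.
32768 * 0.693147 = 22713.0.

22713.0


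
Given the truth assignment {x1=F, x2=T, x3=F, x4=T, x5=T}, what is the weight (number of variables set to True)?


The weight is the number of variables assigned True.
True variables: x2, x4, x5.
Weight = 3.

3


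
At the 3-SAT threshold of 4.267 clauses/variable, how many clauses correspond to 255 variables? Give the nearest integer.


The 3-SAT phase transition occurs at approximately 4.267 clauses per variable.
m = 4.267 * 255 = 1088.085.
Rounded to nearest integer: 1088.

1088


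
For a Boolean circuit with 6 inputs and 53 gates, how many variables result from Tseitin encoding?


The Tseitin transformation introduces one auxiliary variable per gate.
Total variables = inputs + gates = 6 + 53 = 59.

59


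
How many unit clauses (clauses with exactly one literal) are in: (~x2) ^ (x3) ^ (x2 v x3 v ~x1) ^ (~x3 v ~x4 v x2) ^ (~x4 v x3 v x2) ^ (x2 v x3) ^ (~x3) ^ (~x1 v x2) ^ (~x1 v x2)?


A unit clause contains exactly one literal.
Unit clauses found: (~x2), (x3), (~x3).
Count = 3.

3


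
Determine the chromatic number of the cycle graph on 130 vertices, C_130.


A cycle on an even number of vertices is bipartite: alternate two colors around the cycle.
Since 130 is even, two colors suffice, and at least two are needed because the graph has edges.
Chromatic number = 2.

2


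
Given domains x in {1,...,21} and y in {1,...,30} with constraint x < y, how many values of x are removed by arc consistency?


For the constraint x < y, x needs a supporting value in y's domain.
x can be at most 29 (one less than y's maximum).
Valid x values from domain: 21 out of 21.
Pruned = 21 - 21 = 0.

0


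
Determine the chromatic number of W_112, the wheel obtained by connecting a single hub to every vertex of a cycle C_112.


W_112 consists of the cycle C_112 together with a hub vertex adjacent to every cycle vertex.
The cycle C_112 needs 2 colors (even cycle -> 2).
The hub is adjacent to every cycle vertex, so it must receive a new color distinct from all of them.
Chromatic number = 2 + 1 = 3.

3


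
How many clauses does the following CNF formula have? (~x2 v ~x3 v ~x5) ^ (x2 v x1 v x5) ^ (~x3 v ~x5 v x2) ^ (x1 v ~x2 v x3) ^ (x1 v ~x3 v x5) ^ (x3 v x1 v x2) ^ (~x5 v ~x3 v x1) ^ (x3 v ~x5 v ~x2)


Each group enclosed in parentheses joined by ^ is one clause.
Counting the conjuncts: 8 clauses.

8


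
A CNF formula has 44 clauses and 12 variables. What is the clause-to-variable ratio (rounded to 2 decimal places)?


Clause-to-variable ratio = clauses / variables.
44 / 12 = 3.67.

3.67


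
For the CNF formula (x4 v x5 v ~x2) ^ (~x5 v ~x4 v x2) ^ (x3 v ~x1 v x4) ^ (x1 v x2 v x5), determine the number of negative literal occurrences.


Scan each clause for negated literals.
Clause 1: 1 negative; Clause 2: 2 negative; Clause 3: 1 negative; Clause 4: 0 negative.
Total negative literal occurrences = 4.

4


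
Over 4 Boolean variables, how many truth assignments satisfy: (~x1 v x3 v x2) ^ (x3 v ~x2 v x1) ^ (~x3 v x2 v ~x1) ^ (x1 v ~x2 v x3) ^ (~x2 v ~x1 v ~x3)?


Enumerate all 16 truth assignments over 4 variables.
Test each against every clause.
Satisfying assignments found: 8.

8


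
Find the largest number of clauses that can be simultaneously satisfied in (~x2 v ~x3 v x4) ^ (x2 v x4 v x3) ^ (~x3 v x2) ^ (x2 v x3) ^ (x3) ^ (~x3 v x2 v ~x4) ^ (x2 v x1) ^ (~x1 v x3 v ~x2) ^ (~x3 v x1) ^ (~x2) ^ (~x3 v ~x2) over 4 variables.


Enumerate all 16 truth assignments.
For each, count how many of the 11 clauses are satisfied.
The formula is not fully satisfiable, so the maximum is below 11.
Maximum simultaneously satisfiable clauses = 10.

10


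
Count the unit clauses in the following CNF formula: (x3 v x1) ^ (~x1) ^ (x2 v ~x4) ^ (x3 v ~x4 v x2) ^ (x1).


A unit clause contains exactly one literal.
Unit clauses found: (~x1), (x1).
Count = 2.

2


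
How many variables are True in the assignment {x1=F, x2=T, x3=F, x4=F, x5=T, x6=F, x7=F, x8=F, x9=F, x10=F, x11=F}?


The weight is the number of variables assigned True.
True variables: x2, x5.
Weight = 2.

2


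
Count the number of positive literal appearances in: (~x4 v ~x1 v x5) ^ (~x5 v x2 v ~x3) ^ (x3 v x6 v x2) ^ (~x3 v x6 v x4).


Scan each clause for unnegated literals.
Clause 1: 1 positive; Clause 2: 1 positive; Clause 3: 3 positive; Clause 4: 2 positive.
Total positive literal occurrences = 7.

7


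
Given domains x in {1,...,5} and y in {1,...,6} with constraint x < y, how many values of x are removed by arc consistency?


For the constraint x < y, x needs a supporting value in y's domain.
x can be at most 5 (one less than y's maximum).
Valid x values from domain: 5 out of 5.
Pruned = 5 - 5 = 0.

0


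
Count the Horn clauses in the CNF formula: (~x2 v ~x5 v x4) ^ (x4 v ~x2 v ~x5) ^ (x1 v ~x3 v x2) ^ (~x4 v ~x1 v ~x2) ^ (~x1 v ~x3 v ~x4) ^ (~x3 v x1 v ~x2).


A Horn clause has at most one positive literal.
Clause 1: 1 positive lit(s) -> Horn
Clause 2: 1 positive lit(s) -> Horn
Clause 3: 2 positive lit(s) -> not Horn
Clause 4: 0 positive lit(s) -> Horn
Clause 5: 0 positive lit(s) -> Horn
Clause 6: 1 positive lit(s) -> Horn
Total Horn clauses = 5.

5


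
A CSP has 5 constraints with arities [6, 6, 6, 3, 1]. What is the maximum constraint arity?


The arities are: 6, 6, 6, 3, 1.
Scan for the maximum value.
Maximum arity = 6.

6


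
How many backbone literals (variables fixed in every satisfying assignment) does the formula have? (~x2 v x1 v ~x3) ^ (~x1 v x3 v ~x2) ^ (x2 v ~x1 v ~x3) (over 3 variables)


Find all satisfying assignments: 5 model(s).
Check which variables have the same value in every model.
No variable is fixed across all models.
Backbone size = 0.

0


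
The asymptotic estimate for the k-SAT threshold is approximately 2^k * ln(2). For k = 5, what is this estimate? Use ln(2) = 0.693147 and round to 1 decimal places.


Using the asymptotic formula: threshold ~ 2^k * ln(2).
2^5 = 32.
32 * 0.693147 = 22.2.

22.2


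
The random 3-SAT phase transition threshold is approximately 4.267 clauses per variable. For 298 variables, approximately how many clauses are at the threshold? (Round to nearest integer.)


The 3-SAT phase transition occurs at approximately 4.267 clauses per variable.
m = 4.267 * 298 = 1271.566.
Rounded to nearest integer: 1272.

1272


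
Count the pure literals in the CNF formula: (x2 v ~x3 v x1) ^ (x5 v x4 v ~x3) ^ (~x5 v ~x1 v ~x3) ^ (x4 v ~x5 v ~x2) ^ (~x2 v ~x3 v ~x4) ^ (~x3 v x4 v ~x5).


A pure literal appears in only one polarity across all clauses.
Pure literals: x3 (negative only).
Count = 1.

1


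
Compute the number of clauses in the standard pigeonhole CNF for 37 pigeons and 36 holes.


The PHP encoding has two parts:
1) At-least-one-hole clauses: 37 (one per pigeon, each with 36 literals).
2) At-most-one-pigeon-per-hole clauses: 36 holes * C(37,2) = 36 * 666 = 23976.
Total clauses = 37 + 23976 = 24013.

24013


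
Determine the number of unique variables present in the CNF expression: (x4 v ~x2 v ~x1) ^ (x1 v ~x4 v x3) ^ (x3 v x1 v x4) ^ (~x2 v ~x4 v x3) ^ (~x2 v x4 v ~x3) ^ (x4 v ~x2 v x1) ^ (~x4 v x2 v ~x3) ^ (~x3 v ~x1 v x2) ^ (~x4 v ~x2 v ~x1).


Identify each distinct variable in the formula.
Variables found: x1, x2, x3, x4.
Total distinct variables = 4.

4


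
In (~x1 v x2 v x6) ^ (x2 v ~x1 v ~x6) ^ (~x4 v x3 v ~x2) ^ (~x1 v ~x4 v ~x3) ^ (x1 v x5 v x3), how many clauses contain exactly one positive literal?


A definite clause has exactly one positive literal.
Clause 1: 2 positive -> not definite
Clause 2: 1 positive -> definite
Clause 3: 1 positive -> definite
Clause 4: 0 positive -> not definite
Clause 5: 3 positive -> not definite
Definite clause count = 2.

2


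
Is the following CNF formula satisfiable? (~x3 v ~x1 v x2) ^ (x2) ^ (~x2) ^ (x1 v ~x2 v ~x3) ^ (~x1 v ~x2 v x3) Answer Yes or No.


Check all 8 possible truth assignments.
Number of satisfying assignments found: 0.
The formula is unsatisfiable.

No


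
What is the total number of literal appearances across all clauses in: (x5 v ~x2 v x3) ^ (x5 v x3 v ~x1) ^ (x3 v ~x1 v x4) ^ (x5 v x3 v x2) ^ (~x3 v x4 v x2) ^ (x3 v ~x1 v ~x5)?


Clause lengths: 3, 3, 3, 3, 3, 3.
Sum = 3 + 3 + 3 + 3 + 3 + 3 = 18.

18


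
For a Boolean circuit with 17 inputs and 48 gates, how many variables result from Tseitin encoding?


The Tseitin transformation introduces one auxiliary variable per gate.
Total variables = inputs + gates = 17 + 48 = 65.

65


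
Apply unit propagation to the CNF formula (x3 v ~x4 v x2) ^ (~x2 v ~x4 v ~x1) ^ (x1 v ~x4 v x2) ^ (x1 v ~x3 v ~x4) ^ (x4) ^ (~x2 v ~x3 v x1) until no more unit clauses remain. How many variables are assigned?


Unit propagation repeatedly assigns the literal in any unit clause, then simplifies.
Assignments in order: x4 = T.
No further unit clauses remain.
Total variables assigned = 1.

1


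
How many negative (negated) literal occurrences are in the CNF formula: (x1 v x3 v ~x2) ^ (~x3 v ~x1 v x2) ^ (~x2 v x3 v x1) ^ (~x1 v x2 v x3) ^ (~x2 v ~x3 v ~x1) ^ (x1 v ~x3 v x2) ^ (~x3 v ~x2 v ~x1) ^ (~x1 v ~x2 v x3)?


Scan each clause for negated literals.
Clause 1: 1 negative; Clause 2: 2 negative; Clause 3: 1 negative; Clause 4: 1 negative; Clause 5: 3 negative; Clause 6: 1 negative; Clause 7: 3 negative; Clause 8: 2 negative.
Total negative literal occurrences = 14.

14


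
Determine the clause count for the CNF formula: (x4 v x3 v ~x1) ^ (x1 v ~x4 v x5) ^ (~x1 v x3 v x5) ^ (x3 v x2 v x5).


Each group enclosed in parentheses joined by ^ is one clause.
Counting the conjuncts: 4 clauses.

4


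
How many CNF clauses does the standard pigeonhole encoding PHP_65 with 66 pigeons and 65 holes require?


The PHP encoding has two parts:
1) At-least-one-hole clauses: 66 (one per pigeon, each with 65 literals).
2) At-most-one-pigeon-per-hole clauses: 65 holes * C(66,2) = 65 * 2145 = 139425.
Total clauses = 66 + 139425 = 139491.

139491


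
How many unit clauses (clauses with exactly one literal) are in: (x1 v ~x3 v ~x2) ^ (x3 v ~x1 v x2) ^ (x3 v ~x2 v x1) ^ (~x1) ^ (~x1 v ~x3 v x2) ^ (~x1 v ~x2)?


A unit clause contains exactly one literal.
Unit clauses found: (~x1).
Count = 1.

1


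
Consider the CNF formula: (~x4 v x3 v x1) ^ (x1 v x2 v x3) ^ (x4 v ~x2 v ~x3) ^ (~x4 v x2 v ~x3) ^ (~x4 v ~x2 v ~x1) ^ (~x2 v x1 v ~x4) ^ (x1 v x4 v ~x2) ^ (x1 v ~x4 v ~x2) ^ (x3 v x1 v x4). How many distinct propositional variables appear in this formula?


Identify each distinct variable in the formula.
Variables found: x1, x2, x3, x4.
Total distinct variables = 4.

4


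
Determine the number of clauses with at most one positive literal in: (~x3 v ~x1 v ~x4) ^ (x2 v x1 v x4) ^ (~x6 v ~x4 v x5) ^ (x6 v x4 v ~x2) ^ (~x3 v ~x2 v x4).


A Horn clause has at most one positive literal.
Clause 1: 0 positive lit(s) -> Horn
Clause 2: 3 positive lit(s) -> not Horn
Clause 3: 1 positive lit(s) -> Horn
Clause 4: 2 positive lit(s) -> not Horn
Clause 5: 1 positive lit(s) -> Horn
Total Horn clauses = 3.

3


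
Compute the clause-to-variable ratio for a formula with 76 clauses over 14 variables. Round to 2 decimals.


Clause-to-variable ratio = clauses / variables.
76 / 14 = 5.43.

5.43


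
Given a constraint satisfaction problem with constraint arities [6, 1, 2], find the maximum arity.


The arities are: 6, 1, 2.
Scan for the maximum value.
Maximum arity = 6.

6


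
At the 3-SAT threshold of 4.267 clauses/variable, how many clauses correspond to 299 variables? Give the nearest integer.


The 3-SAT phase transition occurs at approximately 4.267 clauses per variable.
m = 4.267 * 299 = 1275.833.
Rounded to nearest integer: 1276.

1276


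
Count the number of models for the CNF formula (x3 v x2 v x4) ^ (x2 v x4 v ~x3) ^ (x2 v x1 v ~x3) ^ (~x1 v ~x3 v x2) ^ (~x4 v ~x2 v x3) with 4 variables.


Enumerate all 16 truth assignments over 4 variables.
Test each against every clause.
Satisfying assignments found: 8.

8


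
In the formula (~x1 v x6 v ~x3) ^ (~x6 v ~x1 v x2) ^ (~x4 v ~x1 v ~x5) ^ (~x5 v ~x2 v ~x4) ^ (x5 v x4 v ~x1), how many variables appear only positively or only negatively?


A pure literal appears in only one polarity across all clauses.
Pure literals: x1 (negative only), x3 (negative only).
Count = 2.

2


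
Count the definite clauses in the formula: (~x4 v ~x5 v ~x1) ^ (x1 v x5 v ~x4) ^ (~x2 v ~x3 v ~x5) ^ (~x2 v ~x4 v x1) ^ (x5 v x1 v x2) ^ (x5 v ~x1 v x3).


A definite clause has exactly one positive literal.
Clause 1: 0 positive -> not definite
Clause 2: 2 positive -> not definite
Clause 3: 0 positive -> not definite
Clause 4: 1 positive -> definite
Clause 5: 3 positive -> not definite
Clause 6: 2 positive -> not definite
Definite clause count = 1.

1


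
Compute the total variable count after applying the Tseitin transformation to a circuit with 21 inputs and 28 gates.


The Tseitin transformation introduces one auxiliary variable per gate.
Total variables = inputs + gates = 21 + 28 = 49.

49


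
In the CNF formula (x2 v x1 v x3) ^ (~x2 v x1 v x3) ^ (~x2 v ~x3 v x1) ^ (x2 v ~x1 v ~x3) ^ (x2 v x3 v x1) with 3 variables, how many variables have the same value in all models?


Find all satisfying assignments: 4 model(s).
Check which variables have the same value in every model.
No variable is fixed across all models.
Backbone size = 0.

0


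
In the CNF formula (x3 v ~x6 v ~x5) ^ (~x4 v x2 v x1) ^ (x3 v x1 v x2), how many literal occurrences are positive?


Scan each clause for unnegated literals.
Clause 1: 1 positive; Clause 2: 2 positive; Clause 3: 3 positive.
Total positive literal occurrences = 6.

6


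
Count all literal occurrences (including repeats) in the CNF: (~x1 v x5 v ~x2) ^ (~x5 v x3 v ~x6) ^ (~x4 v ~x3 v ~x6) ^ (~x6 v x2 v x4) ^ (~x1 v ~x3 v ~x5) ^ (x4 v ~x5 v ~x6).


Clause lengths: 3, 3, 3, 3, 3, 3.
Sum = 3 + 3 + 3 + 3 + 3 + 3 = 18.

18


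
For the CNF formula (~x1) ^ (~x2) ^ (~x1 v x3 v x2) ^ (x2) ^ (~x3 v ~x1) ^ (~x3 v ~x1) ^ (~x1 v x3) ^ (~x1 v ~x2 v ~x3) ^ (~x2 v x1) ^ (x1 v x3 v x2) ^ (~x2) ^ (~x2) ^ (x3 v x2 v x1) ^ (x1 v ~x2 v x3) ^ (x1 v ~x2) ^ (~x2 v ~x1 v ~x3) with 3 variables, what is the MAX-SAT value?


Enumerate all 8 truth assignments.
For each, count how many of the 16 clauses are satisfied.
The formula is not fully satisfiable, so the maximum is below 16.
Maximum simultaneously satisfiable clauses = 15.

15


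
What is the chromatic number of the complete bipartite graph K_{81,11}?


K_{81,11} is bipartite by definition: the two parts are independent sets, with every edge crossing between them.
Color all vertices in one part with color 1 and all vertices in the other part with color 2.
Since the graph has at least one edge, one color does not suffice.
Chromatic number = 2.

2


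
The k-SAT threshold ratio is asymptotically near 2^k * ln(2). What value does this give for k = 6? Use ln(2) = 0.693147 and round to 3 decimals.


Using the asymptotic formula: threshold ~ 2^k * ln(2).
2^6 = 64.
64 * 0.693147 = 44.361.

44.361


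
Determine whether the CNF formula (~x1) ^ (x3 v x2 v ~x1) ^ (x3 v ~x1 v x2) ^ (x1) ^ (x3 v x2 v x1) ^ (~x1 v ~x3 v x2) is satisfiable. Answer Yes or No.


Check all 8 possible truth assignments.
Number of satisfying assignments found: 0.
The formula is unsatisfiable.

No


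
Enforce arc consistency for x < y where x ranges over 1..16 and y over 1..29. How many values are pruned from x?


For the constraint x < y, x needs a supporting value in y's domain.
x can be at most 28 (one less than y's maximum).
Valid x values from domain: 16 out of 16.
Pruned = 16 - 16 = 0.

0


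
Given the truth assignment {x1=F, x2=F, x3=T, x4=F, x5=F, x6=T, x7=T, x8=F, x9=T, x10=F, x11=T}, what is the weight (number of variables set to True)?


The weight is the number of variables assigned True.
True variables: x3, x6, x7, x9, x11.
Weight = 5.

5


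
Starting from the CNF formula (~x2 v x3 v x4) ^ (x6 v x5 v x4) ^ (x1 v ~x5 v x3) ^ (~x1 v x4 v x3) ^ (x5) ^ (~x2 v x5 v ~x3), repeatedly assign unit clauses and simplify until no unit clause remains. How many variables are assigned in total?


Unit propagation repeatedly assigns the literal in any unit clause, then simplifies.
Assignments in order: x5 = T.
No further unit clauses remain.
Total variables assigned = 1.

1


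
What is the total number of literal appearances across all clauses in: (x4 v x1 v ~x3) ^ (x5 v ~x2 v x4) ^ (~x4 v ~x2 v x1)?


Clause lengths: 3, 3, 3.
Sum = 3 + 3 + 3 = 9.

9


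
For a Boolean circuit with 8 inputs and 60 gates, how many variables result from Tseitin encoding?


The Tseitin transformation introduces one auxiliary variable per gate.
Total variables = inputs + gates = 8 + 60 = 68.

68


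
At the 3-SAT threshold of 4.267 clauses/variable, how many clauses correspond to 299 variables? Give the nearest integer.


The 3-SAT phase transition occurs at approximately 4.267 clauses per variable.
m = 4.267 * 299 = 1275.833.
Rounded to nearest integer: 1276.

1276


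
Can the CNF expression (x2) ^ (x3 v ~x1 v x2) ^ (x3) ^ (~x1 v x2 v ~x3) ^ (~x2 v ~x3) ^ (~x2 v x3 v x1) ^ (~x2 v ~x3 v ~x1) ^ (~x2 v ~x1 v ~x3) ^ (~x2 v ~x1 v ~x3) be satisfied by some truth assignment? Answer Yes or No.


Check all 8 possible truth assignments.
Number of satisfying assignments found: 0.
The formula is unsatisfiable.

No


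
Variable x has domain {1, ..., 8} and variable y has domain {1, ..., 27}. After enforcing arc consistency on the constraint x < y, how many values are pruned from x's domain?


For the constraint x < y, x needs a supporting value in y's domain.
x can be at most 26 (one less than y's maximum).
Valid x values from domain: 8 out of 8.
Pruned = 8 - 8 = 0.

0


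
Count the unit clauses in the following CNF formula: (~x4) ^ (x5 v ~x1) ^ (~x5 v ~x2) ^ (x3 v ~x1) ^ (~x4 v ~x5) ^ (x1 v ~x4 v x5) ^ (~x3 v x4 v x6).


A unit clause contains exactly one literal.
Unit clauses found: (~x4).
Count = 1.

1


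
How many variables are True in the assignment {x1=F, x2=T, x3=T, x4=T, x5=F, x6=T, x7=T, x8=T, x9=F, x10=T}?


The weight is the number of variables assigned True.
True variables: x2, x3, x4, x6, x7, x8, x10.
Weight = 7.

7


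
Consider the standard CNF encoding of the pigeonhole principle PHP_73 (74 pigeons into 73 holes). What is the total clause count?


The PHP encoding has two parts:
1) At-least-one-hole clauses: 74 (one per pigeon, each with 73 literals).
2) At-most-one-pigeon-per-hole clauses: 73 holes * C(74,2) = 73 * 2701 = 197173.
Total clauses = 74 + 197173 = 197247.

197247


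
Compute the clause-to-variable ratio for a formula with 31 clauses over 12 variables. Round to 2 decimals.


Clause-to-variable ratio = clauses / variables.
31 / 12 = 2.58.

2.58


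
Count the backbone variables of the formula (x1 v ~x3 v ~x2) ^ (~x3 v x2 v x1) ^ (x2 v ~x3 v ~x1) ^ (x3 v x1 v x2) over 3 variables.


Find all satisfying assignments: 4 model(s).
Check which variables have the same value in every model.
No variable is fixed across all models.
Backbone size = 0.

0


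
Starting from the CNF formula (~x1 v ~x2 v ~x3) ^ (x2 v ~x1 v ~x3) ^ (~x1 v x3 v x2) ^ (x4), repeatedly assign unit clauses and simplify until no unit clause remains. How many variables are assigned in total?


Unit propagation repeatedly assigns the literal in any unit clause, then simplifies.
Assignments in order: x4 = T.
No further unit clauses remain.
Total variables assigned = 1.

1


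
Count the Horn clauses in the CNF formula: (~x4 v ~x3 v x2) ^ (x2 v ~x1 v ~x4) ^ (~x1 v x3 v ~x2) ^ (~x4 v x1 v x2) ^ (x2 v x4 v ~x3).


A Horn clause has at most one positive literal.
Clause 1: 1 positive lit(s) -> Horn
Clause 2: 1 positive lit(s) -> Horn
Clause 3: 1 positive lit(s) -> Horn
Clause 4: 2 positive lit(s) -> not Horn
Clause 5: 2 positive lit(s) -> not Horn
Total Horn clauses = 3.

3


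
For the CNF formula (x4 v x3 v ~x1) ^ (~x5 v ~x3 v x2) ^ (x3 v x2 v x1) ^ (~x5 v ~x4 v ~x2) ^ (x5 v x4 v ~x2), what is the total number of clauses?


Each group enclosed in parentheses joined by ^ is one clause.
Counting the conjuncts: 5 clauses.

5


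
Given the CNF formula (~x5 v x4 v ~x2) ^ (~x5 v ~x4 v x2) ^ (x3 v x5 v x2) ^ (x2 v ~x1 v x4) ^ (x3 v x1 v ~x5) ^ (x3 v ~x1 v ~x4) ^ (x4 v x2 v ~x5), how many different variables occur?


Identify each distinct variable in the formula.
Variables found: x1, x2, x3, x4, x5.
Total distinct variables = 5.

5


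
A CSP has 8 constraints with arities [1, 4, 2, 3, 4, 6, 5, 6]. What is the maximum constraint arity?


The arities are: 1, 4, 2, 3, 4, 6, 5, 6.
Scan for the maximum value.
Maximum arity = 6.

6


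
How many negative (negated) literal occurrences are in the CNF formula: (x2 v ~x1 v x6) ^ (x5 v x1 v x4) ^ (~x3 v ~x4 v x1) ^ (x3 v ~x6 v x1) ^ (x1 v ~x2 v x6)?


Scan each clause for negated literals.
Clause 1: 1 negative; Clause 2: 0 negative; Clause 3: 2 negative; Clause 4: 1 negative; Clause 5: 1 negative.
Total negative literal occurrences = 5.

5


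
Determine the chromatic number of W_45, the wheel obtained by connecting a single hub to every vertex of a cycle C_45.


W_45 consists of the cycle C_45 together with a hub vertex adjacent to every cycle vertex.
The cycle C_45 needs 3 colors (odd cycle -> 3).
The hub is adjacent to every cycle vertex, so it must receive a new color distinct from all of them.
Chromatic number = 3 + 1 = 4.

4


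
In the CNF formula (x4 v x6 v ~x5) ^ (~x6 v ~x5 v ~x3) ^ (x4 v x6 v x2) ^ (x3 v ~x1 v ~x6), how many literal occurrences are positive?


Scan each clause for unnegated literals.
Clause 1: 2 positive; Clause 2: 0 positive; Clause 3: 3 positive; Clause 4: 1 positive.
Total positive literal occurrences = 6.

6


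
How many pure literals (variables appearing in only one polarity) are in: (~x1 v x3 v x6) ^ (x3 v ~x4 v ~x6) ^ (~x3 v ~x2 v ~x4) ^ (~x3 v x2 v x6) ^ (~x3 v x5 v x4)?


A pure literal appears in only one polarity across all clauses.
Pure literals: x1 (negative only), x5 (positive only).
Count = 2.

2


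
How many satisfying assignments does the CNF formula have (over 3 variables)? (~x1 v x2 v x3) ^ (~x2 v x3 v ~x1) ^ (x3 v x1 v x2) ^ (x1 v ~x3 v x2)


Enumerate all 8 truth assignments over 3 variables.
Test each against every clause.
Satisfying assignments found: 4.

4


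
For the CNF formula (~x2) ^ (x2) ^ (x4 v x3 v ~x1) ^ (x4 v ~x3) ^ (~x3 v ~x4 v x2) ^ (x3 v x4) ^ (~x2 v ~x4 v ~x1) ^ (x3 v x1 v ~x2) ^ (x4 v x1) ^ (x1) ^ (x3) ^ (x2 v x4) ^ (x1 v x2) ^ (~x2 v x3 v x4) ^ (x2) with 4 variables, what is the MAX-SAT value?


Enumerate all 16 truth assignments.
For each, count how many of the 15 clauses are satisfied.
The formula is not fully satisfiable, so the maximum is below 15.
Maximum simultaneously satisfiable clauses = 13.

13
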